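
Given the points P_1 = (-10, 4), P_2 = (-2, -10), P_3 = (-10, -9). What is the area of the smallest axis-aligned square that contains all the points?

The bounding box has width 8 and height 14.
An axis-aligned square enclosing the set must have side ≥ max(width, height).
So the minimum side is max(8, 14) = 14.
Area = 14² = 196.

196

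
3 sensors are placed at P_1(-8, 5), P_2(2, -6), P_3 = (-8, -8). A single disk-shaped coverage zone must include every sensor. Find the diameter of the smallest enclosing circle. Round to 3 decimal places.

Side lengths²: P_1P_2² = 221, P_1P_3² = 169, P_2P_3² = 104.
Since P_1P_2² = 221 < 169 + 104 = 273, the triangle is acute, so the smallest enclosing circle is the circumcircle.
Circumcentre = (-4.1, -1.5), r² = 57.46.
Diameter = 2r = 2√(57.46) ≈ 15.160.

15.160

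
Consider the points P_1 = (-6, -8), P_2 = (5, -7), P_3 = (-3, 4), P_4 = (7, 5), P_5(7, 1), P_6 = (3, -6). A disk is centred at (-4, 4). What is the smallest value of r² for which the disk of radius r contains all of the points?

202

The required radius is the distance from (-4, 4) to the farthest point.
Squared distances: 148, 202, 1, 122, 130, 149.
Maximum is 202, attained at P_2.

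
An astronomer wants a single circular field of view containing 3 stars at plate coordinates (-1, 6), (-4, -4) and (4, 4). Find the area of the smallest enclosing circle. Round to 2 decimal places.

101.33

Call the three points A, B, C in the order given.
Side lengths²: AB² = 109, AC² = 29, BC² = 128.
Since BC² = 128 < 109 + 29 = 138, the triangle is acute, so the smallest enclosing circle is the circumcircle.
Circumcentre = (-5/14, 5/14), r² = 3161/98.
Area = π·r² = π·3161/98 ≈ 101.33.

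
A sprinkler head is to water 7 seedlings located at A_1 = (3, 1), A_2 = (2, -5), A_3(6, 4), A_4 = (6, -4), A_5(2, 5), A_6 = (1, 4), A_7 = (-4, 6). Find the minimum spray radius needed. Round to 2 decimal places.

The farthest pair is A_4–A_7 with squared distance 200. The circle on this segment as diameter has centre (1, 1) and r² = 200/4 = 50.
Check A_1: distance² to centre = 4 ≤ 50, so it lies inside.
All remaining points lie in this disk, and no smaller disk contains both endpoints, so this is the minimum enclosing circle.
r = √50 ≈ 7.07.

7.07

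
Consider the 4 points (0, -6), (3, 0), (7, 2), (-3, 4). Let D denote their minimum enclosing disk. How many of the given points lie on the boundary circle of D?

3

The minimum enclosing circle of a finite set is fixed by two of the points (as a diameter) or three (as a circumcircle).
The minimum enclosing circle is determined by three boundary points: (0, -6), (7, 2), (-3, 4).
Their circumcentre is (129/94, -13/94) with r² = 160121/4418.
The farthest remaining point (3, 0) is at distance² 11789/4418 ≤ 160121/4418.
The points at distance exactly r from the centre are (0, -6), (7, 2), (-3, 4) — 3 points.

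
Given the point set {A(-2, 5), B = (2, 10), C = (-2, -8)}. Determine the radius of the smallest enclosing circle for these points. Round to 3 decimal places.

9.220

Side lengths²: AB² = 41, AC² = 169, BC² = 340.
Since BC² = 340 ≥ 169 + 41 = 210, the angle opposite BC is not acute, so the smallest enclosing circle has BC as diameter.
Centre = midpoint of BC = (0, 1), r² = 340/4 = 85.
r = √85 ≈ 9.220.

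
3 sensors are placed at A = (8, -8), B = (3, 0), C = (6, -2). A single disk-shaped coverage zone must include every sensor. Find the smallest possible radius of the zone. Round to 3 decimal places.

4.717

Side lengths²: AB² = 89, AC² = 40, BC² = 13.
Since AB² = 89 ≥ 40 + 13 = 53, the angle opposite AB is not acute, so the smallest enclosing circle has AB as diameter.
Centre = midpoint of AB = (5.5, -4), r² = 89/4 = 22.25.
r = √(22.25) ≈ 4.717.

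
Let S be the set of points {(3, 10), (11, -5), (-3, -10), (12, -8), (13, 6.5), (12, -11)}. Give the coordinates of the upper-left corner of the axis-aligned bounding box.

x-range [-3, 13], y-range [-11, 10].
The upper-left corner is (-3, 10).

(-3, 10)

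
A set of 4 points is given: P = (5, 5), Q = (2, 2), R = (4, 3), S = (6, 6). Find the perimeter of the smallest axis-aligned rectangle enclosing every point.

Width = max x − min x = 6 − 2 = 4.
Height = max y − min y = 6 − 2 = 4.
Perimeter = 2(4 + 4) = 16.

16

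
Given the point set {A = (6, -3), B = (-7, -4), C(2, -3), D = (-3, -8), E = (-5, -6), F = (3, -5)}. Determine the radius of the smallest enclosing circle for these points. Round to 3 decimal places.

6.519

The minimum enclosing circle of a finite set is fixed by two of the points (as a diameter) or three (as a circumcircle).
The farthest pair is A–B with squared distance 170. The circle on this segment as diameter has centre (-0.5, -3.5) and r² = 170/4 = 42.5.
Check C: distance² to centre = 6.5 ≤ 42.5, so it lies inside.
All remaining points lie in this disk, and no smaller disk contains both endpoints, so this is the minimum enclosing circle.
r = √(42.5) ≈ 6.519.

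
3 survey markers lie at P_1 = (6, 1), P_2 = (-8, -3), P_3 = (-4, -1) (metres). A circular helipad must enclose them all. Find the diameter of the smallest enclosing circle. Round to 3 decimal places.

14.560

Side lengths²: P_1P_2² = 212, P_1P_3² = 104, P_2P_3² = 20.
Since P_1P_2² = 212 ≥ 104 + 20 = 124, the angle opposite P_1P_2 is not acute, so the smallest enclosing circle has P_1P_2 as diameter.
Centre = midpoint of P_1P_2 = (-1, -1), r² = 212/4 = 53.
Diameter = 2r = 2√53 ≈ 14.560.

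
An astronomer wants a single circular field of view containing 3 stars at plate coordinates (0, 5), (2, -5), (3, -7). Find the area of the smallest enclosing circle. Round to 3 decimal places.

Call the three points A, B, C in the order given.
Side lengths²: AB² = 104, AC² = 153, BC² = 5.
Since AC² = 153 ≥ 104 + 5 = 109, the angle opposite AC is not acute, so the smallest enclosing circle has AC as diameter.
Centre = midpoint of AC = (1.5, -1), r² = 153/4 = 38.25.
Area = π·r² = π·38.25 ≈ 120.166.

120.166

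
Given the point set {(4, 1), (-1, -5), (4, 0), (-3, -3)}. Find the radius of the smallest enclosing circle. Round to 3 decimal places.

4.048

A smallest enclosing disk is always determined by at most three of the input points on its boundary.
The minimum enclosing circle is determined by three boundary points: (4, 1), (-1, -5), (-3, -3).
Their circumcentre is (15/22, -29/22) with r² = 3965/242.
The farthest remaining point (4, 0) is at distance² 3085/242 ≤ 3965/242.
r = √(3965/242) ≈ 4.048.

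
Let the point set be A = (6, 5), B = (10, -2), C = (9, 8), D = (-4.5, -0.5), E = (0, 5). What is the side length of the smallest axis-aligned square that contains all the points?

14.5

The bounding box has width 14.5 and height 10.
An axis-aligned square enclosing the set must have side ≥ max(width, height).
So the minimum side is max(14.5, 10) = 14.5.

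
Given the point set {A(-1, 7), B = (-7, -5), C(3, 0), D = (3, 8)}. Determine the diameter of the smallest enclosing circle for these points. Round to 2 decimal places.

By Welzl's lemma the MEC is supported by two points (diametrically opposite) or three points (on a circumcircle).
The farthest pair is B–D with squared distance 269. The circle on this segment as diameter has centre (-2, 1.5) and r² = 269/4 = 67.25.
Check A: distance² to centre = 31.25 ≤ 67.25, so it lies inside.
All remaining points lie in this disk, and no smaller disk contains both endpoints, so this is the minimum enclosing circle.
Diameter = 2r = 2√(67.25) ≈ 16.40.

16.40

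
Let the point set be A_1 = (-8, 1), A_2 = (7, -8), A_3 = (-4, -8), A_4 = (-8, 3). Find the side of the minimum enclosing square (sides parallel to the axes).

15

The bounding box has width 15 and height 11.
An axis-aligned square enclosing the set must have side ≥ max(width, height).
So the minimum side is max(15, 11) = 15.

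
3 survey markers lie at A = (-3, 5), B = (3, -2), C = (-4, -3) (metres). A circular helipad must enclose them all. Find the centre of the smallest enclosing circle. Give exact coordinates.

(-21/22, 15/22)

Side lengths²: AB² = 85, AC² = 65, BC² = 50.
Since AB² = 85 < 65 + 50 = 115, the triangle is acute, so the smallest enclosing circle is the circumcircle.
Circumcentre = (-21/22, 15/22), r² = 5525/242.
Centre = (-21/22, 15/22).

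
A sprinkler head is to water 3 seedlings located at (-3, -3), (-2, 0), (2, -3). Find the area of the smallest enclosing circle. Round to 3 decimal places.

Call the three points A, B, C in the order given.
Side lengths²: AB² = 10, AC² = 25, BC² = 25.
Since BC² = 25 < 25 + 10 = 35, the triangle is acute, so the smallest enclosing circle is the circumcircle.
Circumcentre = (-0.5, -13/6), r² = 125/18.
Area = π·r² = π·125/18 ≈ 21.817.

21.817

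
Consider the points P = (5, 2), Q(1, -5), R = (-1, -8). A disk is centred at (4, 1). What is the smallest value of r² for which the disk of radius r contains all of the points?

106

The required radius is the distance from (4, 1) to the farthest point.
Squared distances: 2, 45, 106.
Maximum is 106, attained at R.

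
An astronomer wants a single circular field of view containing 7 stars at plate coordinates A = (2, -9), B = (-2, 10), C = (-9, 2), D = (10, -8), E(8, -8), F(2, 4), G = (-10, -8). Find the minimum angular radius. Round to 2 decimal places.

By Welzl's lemma the MEC is supported by two points (diametrically opposite) or three points (on a circumcircle).
The minimum enclosing circle is determined by three boundary points: B, D, G.
Their circumcentre is (0, -5/3) with r² = 1261/9.
The farthest remaining point E is at distance² 937/9 ≤ 1261/9.
r = √(1261/9) ≈ 11.84.

11.84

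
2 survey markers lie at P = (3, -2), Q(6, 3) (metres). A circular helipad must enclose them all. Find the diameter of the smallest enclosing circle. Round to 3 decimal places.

The smallest circle enclosing two points has them as diameter endpoints.
Centre = midpoint = (4.5, 0.5); r² = |PQ|²/4 = 34/4 = 8.5.
Diameter = 2r = 2√(8.5) ≈ 5.831.

5.831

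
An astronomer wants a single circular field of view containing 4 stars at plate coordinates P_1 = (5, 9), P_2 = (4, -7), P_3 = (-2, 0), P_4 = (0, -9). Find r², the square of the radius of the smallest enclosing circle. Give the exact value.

By Welzl's lemma the MEC is supported by two points (diametrically opposite) or three points (on a circumcircle).
The farthest pair is P_1–P_4 with squared distance 349. The circle on this segment as diameter has centre (2.5, 0) and r² = 349/4 = 87.25.
Check P_2: distance² to centre = 51.25 ≤ 87.25, so it lies inside.
All remaining points lie in this disk, and no smaller disk contains both endpoints, so this is the minimum enclosing circle.

87.25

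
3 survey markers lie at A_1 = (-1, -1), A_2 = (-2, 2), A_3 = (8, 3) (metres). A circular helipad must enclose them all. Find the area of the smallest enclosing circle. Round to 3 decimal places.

80.068

Side lengths²: A_1A_2² = 10, A_1A_3² = 97, A_2A_3² = 101.
Since A_2A_3² = 101 < 97 + 10 = 107, the triangle is acute, so the smallest enclosing circle is the circumcircle.
Circumcentre = (189/62, 125/62), r² = 48985/1922.
Area = π·r² = π·48985/1922 ≈ 80.068.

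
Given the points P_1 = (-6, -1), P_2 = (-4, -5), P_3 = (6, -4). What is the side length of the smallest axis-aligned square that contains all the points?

The bounding box has width 12 and height 4.
An axis-aligned square enclosing the set must have side ≥ max(width, height).
So the minimum side is max(12, 4) = 12.

12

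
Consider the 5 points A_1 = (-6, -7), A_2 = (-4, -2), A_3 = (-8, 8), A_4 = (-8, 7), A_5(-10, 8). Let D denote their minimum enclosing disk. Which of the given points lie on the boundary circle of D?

A_1, A_5

The minimum enclosing circle of a finite set is fixed by two of the points (as a diameter) or three (as a circumcircle).
The farthest pair is A_1–A_5 with squared distance 241. The circle on this segment as diameter has centre (-8, 0.5) and r² = 241/4 = 60.25.
Check A_2: distance² to centre = 22.25 ≤ 60.25, so it lies inside.
All remaining points lie in this disk, and no smaller disk contains both endpoints, so this is the minimum enclosing circle.
The points at distance exactly r from the centre are A_1, A_5 — 2 points.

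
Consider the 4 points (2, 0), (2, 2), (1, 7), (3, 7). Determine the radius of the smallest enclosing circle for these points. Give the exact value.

25/7

The minimum enclosing circle is determined by three boundary points: (2, 0), (1, 7), (3, 7).
Their circumcentre is (2, 25/7) with r² = 625/49.
The farthest remaining point (2, 2) is at distance² 121/49 ≤ 625/49.
r = √(625/49) = 25/7.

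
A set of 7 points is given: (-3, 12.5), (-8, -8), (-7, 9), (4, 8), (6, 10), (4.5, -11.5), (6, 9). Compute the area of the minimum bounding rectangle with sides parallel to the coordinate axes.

336

x ranges over [-8, 6], width 14.
y ranges over [-11.5, 12.5], height 24.
Area = 14 × 24 = 336.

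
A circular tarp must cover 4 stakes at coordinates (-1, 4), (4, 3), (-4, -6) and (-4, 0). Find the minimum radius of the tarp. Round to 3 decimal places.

6.021

The farthest pair is (4, 3)–(-4, -6) with squared distance 145. The circle on this segment as diameter has centre (0, -1.5) and r² = 145/4 = 36.25.
Check (-1, 4): distance² to centre = 31.25 ≤ 36.25, so it lies inside.
All remaining points lie in this disk, and no smaller disk contains both endpoints, so this is the minimum enclosing circle.
r = √(36.25) ≈ 6.021.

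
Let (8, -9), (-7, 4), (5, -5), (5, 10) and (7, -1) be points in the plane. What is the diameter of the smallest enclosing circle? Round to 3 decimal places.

By Welzl's lemma the MEC is supported by two points (diametrically opposite) or three points (on a circumcircle).
The minimum enclosing circle is determined by three boundary points: (8, -9), (-7, 4), (5, 10).
Their circumcentre is (105/41, -5/41) with r² = 182225/1681.
The farthest remaining point (5, -5) is at distance² 50000/1681 ≤ 182225/1681.
Diameter = 2r = 2√(182225/1681) ≈ 20.823.

20.823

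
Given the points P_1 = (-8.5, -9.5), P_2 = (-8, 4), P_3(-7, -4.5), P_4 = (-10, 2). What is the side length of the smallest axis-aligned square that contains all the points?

The bounding box has width 3 and height 13.5.
An axis-aligned square enclosing the set must have side ≥ max(width, height).
So the minimum side is max(3, 13.5) = 13.5.

13.5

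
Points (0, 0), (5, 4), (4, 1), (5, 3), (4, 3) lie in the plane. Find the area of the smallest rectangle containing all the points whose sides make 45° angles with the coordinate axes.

In coordinates u = x + y, v = x − y the rectangle is axis-aligned; the map (x,y)→(u,v) scales areas by 2.
u-values: 0, 9, 5, 8, 7; range = 9 − 0 = 9.
v-values: 0, 1, 3, 2, 1; range = 3 − 0 = 3.
Area = (9 × 3) / 2 = 13.5.

13.5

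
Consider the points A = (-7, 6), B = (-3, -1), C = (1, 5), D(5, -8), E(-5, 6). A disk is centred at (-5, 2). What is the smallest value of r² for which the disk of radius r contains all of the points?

The required radius is the distance from (-5, 2) to the farthest point.
Squared distances: 20, 13, 45, 200, 16.
Maximum is 200, attained at D.

200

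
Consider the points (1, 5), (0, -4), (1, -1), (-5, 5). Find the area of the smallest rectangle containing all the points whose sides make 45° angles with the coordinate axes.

70

In coordinates u = x + y, v = x − y the rectangle is axis-aligned; the map (x,y)→(u,v) scales areas by 2.
u-values: 6, -4, 0, 0; range = 6 − (-4) = 10.
v-values: -4, 4, 2, -10; range = 4 − (-10) = 14.
Area = (10 × 14) / 2 = 70.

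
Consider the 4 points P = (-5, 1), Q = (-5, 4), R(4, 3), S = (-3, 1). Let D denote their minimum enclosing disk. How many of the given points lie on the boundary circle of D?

3

The minimum enclosing circle of a finite set is fixed by two of the points (as a diameter) or three (as a circumcircle).
The minimum enclosing circle is determined by three boundary points: P, Q, R.
Their circumcentre is (-11/18, 2.5) with r² = 3485/162.
The farthest remaining point S is at distance² 1289/162 ≤ 3485/162.
The points at distance exactly r from the centre are P, Q, R — 3 points.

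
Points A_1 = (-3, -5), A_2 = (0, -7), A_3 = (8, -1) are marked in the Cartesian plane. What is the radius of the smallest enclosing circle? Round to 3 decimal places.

Side lengths²: A_1A_2² = 13, A_1A_3² = 137, A_2A_3² = 100.
Since A_1A_3² = 137 ≥ 100 + 13 = 113, the angle opposite A_1A_3 is not acute, so the smallest enclosing circle has A_1A_3 as diameter.
Centre = midpoint of A_1A_3 = (2.5, -3), r² = 137/4 = 34.25.
r = √(34.25) ≈ 5.852.

5.852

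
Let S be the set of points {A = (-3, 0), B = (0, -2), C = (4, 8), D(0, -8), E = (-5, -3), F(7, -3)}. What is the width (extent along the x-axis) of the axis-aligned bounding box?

12

max x = 7, min x = -5, so width = 12.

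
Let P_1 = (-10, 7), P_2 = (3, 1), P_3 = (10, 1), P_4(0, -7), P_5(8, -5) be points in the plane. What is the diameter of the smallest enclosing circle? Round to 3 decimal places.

21.643

The minimum enclosing circle is determined by three boundary points: P_1, P_3, P_5.
Their circumcentre is (-9/11, 14/11) with r² = 14170/121.
The farthest remaining point P_4 is at distance² 8362/121 ≤ 14170/121.
Diameter = 2r = 2√(14170/121) ≈ 21.643.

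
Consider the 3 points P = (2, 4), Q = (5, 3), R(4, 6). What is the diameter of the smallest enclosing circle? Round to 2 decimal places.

Side lengths²: PQ² = 10, PR² = 8, QR² = 10.
Since QR² = 10 < 10 + 8 = 18, the triangle is acute, so the smallest enclosing circle is the circumcircle.
Circumcentre = (3.75, 4.25), r² = 3.125.
Diameter = 2r = 2√(3.125) ≈ 3.54.

3.54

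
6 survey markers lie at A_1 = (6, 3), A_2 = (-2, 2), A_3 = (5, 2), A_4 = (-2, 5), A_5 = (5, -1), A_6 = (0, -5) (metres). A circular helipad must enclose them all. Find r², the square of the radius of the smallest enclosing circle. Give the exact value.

By Welzl's lemma the MEC is supported by two points (diametrically opposite) or three points (on a circumcircle).
The minimum enclosing circle is determined by three boundary points: A_1, A_4, A_6.
Their circumcentre is (21/19, 8/19) with r² = 11050/361.
The farthest remaining point A_3 is at distance² 6376/361 ≤ 11050/361.

11050/361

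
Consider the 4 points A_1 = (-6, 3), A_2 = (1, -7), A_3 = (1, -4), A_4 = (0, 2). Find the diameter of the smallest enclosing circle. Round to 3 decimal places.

A smallest enclosing disk is always determined by at most three of the input points on its boundary.
The farthest pair is A_1–A_2 with squared distance 149. The circle on this segment as diameter has centre (-2.5, -2) and r² = 149/4 = 37.25.
Check A_3: distance² to centre = 16.25 ≤ 37.25, so it lies inside.
All remaining points lie in this disk, and no smaller disk contains both endpoints, so this is the minimum enclosing circle.
Diameter = 2r = 2√(37.25) ≈ 12.207.

12.207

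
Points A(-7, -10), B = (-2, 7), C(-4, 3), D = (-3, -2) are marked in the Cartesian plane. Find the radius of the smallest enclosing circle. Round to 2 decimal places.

8.86

A smallest enclosing disk is always determined by at most three of the input points on its boundary.
The farthest pair is A–B with squared distance 314. The circle on this segment as diameter has centre (-4.5, -1.5) and r² = 314/4 = 78.5.
Check C: distance² to centre = 20.5 ≤ 78.5, so it lies inside.
All remaining points lie in this disk, and no smaller disk contains both endpoints, so this is the minimum enclosing circle.
r = √(78.5) ≈ 8.86.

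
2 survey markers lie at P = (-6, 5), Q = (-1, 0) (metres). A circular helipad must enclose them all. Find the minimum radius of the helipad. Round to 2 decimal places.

3.54

The smallest circle enclosing two points has them as diameter endpoints.
Centre = midpoint = (-3.5, 2.5); r² = |PQ|²/4 = 50/4 = 12.5.
r = √(12.5) ≈ 3.54.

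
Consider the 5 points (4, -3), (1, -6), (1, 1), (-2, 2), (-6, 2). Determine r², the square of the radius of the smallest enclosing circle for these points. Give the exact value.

565/18

The minimum enclosing circle of a finite set is fixed by two of the points (as a diameter) or three (as a circumcircle).
The minimum enclosing circle is determined by three boundary points: (4, -3), (1, -6), (-6, 2).
Their circumcentre is (-7/6, -5/6) with r² = 565/18.
The farthest remaining point (-2, 2) is at distance² 157/18 ≤ 565/18.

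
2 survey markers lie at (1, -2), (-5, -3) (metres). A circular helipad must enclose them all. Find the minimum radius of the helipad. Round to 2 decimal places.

3.04

The smallest circle enclosing two points has them as diameter endpoints.
Centre = midpoint = (-2, -2.5); r² = |(1, -2)−(-5, -3)|²/4 = 37/4 = 9.25.
r = √(9.25) ≈ 3.04.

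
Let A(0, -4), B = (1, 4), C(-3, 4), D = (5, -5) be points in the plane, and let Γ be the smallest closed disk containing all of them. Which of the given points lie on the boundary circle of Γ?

C, D

By Welzl's lemma the MEC is supported by two points (diametrically opposite) or three points (on a circumcircle).
The farthest pair is C–D with squared distance 145. The circle on this segment as diameter has centre (1, -0.5) and r² = 145/4 = 36.25.
Check A: distance² to centre = 13.25 ≤ 36.25, so it lies inside.
All remaining points lie in this disk, and no smaller disk contains both endpoints, so this is the minimum enclosing circle.
The points at distance exactly r from the centre are C, D — 2 points.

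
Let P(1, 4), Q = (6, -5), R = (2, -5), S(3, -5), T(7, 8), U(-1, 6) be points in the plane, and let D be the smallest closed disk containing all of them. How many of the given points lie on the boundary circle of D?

The minimum enclosing circle of a finite set is fixed by two of the points (as a diameter) or three (as a circumcircle).
The minimum enclosing circle is determined by three boundary points: R, T, U.
Their circumcentre is (205/47, 73/47) with r² = 107185/2209.
The farthest remaining point Q is at distance² 100793/2209 ≤ 107185/2209.
The points at distance exactly r from the centre are R, T, U — 3 points.

3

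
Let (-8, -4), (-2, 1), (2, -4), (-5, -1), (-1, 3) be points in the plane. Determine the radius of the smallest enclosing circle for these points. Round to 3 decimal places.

5.385

A smallest enclosing disk is always determined by at most three of the input points on its boundary.
The minimum enclosing circle is determined by three boundary points: (-8, -4), (2, -4), (-1, 3).
Their circumcentre is (-3, -2) with r² = 29.
The farthest remaining point (-2, 1) is at distance² 10 ≤ 29.
r = √29 ≈ 5.385.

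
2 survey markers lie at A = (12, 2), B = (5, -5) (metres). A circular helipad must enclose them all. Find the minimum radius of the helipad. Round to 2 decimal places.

4.95

The smallest circle enclosing two points has them as diameter endpoints.
Centre = midpoint = (8.5, -1.5); r² = |AB|²/4 = 98/4 = 24.5.
r = √(24.5) ≈ 4.95.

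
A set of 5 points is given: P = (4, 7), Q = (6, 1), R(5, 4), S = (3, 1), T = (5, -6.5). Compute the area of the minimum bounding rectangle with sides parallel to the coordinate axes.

40.5

x ranges over [3, 6], width 3.
y ranges over [-6.5, 7], height 13.5.
Area = 3 × 13.5 = 40.5.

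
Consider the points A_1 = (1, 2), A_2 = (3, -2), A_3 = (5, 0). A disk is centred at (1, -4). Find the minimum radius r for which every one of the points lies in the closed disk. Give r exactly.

6

The required radius is the distance from (1, -4) to the farthest point.
Squared distances: 36, 8, 32.
Maximum is 36, attained at A_1.
r = √36 = 6.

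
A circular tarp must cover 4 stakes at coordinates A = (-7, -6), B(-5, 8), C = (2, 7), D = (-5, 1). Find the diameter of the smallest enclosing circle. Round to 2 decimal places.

By Welzl's lemma the MEC is supported by two points (diametrically opposite) or three points (on a circumcircle).
The farthest pair is A–C with squared distance 250. The circle on this segment as diameter has centre (-2.5, 0.5) and r² = 250/4 = 62.5.
Check B: distance² to centre = 62.5 ≤ 62.5, so it lies inside.
All remaining points lie in this disk, and no smaller disk contains both endpoints, so this is the minimum enclosing circle.
Diameter = 2r = 2√(62.5) ≈ 15.81.

15.81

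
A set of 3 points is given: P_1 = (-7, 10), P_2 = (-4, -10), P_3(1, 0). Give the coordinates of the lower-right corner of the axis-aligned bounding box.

x-range [-7, 1], y-range [-10, 10].
The lower-right corner is (1, -10).

(1, -10)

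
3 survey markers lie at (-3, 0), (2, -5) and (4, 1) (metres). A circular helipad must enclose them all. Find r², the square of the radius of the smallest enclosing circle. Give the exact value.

Call the three points A, B, C in the order given.
Side lengths²: AB² = 50, AC² = 50, BC² = 40.
Since AC² = 50 < 50 + 40 = 90, the triangle is acute, so the smallest enclosing circle is the circumcircle.
Circumcentre = (0.75, -1.25), r² = 15.625.

15.625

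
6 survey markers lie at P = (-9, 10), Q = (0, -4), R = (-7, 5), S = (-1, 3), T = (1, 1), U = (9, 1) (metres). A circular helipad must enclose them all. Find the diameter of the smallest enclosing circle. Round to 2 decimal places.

The farthest pair is P–U with squared distance 405. The circle on this segment as diameter has centre (0, 5.5) and r² = 405/4 = 101.25.
Check Q: distance² to centre = 90.25 ≤ 101.25, so it lies inside.
All remaining points lie in this disk, and no smaller disk contains both endpoints, so this is the minimum enclosing circle.
Diameter = 2r = 2√(101.25) ≈ 20.12.

20.12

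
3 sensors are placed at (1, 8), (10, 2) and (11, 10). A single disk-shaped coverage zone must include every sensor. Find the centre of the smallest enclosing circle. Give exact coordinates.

(6.5, 6.5)

Call the three points A, B, C in the order given.
Side lengths²: AB² = 117, AC² = 104, BC² = 65.
Since AB² = 117 < 104 + 65 = 169, the triangle is acute, so the smallest enclosing circle is the circumcircle.
Circumcentre = (6.5, 6.5), r² = 32.5.
Centre = (6.5, 6.5).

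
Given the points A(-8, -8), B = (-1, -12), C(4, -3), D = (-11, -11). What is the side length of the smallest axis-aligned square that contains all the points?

15

The bounding box has width 15 and height 9.
An axis-aligned square enclosing the set must have side ≥ max(width, height).
So the minimum side is max(15, 9) = 15.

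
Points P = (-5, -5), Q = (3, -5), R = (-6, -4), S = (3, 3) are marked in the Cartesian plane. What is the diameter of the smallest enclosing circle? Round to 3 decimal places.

11.472

The minimum enclosing circle of a finite set is fixed by two of the points (as a diameter) or three (as a circumcircle).
The minimum enclosing circle is determined by three boundary points: Q, R, S.
Their circumcentre is (-10/9, -1) with r² = 2665/81.
The farthest remaining point P is at distance² 2521/81 ≤ 2665/81.
Diameter = 2r = 2√(2665/81) ≈ 11.472.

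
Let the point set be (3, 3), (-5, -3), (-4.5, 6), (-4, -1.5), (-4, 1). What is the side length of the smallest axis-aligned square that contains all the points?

9

The bounding box has width 8 and height 9.
An axis-aligned square enclosing the set must have side ≥ max(width, height).
So the minimum side is max(8, 9) = 9.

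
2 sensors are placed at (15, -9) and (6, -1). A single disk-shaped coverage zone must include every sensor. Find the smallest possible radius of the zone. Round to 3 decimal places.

The smallest circle enclosing two points has them as diameter endpoints.
Centre = midpoint = (10.5, -5); r² = |(15, -9)−(6, -1)|²/4 = 145/4 = 36.25.
r = √(36.25) ≈ 6.021.

6.021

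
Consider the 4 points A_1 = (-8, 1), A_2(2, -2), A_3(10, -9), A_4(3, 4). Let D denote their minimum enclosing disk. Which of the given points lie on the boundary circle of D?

The farthest pair is A_1–A_3 with squared distance 424. The circle on this segment as diameter has centre (1, -4) and r² = 424/4 = 106.
Check A_2: distance² to centre = 5 ≤ 106, so it lies inside.
All remaining points lie in this disk, and no smaller disk contains both endpoints, so this is the minimum enclosing circle.
The points at distance exactly r from the centre are A_1, A_3 — 2 points.

A_1, A_3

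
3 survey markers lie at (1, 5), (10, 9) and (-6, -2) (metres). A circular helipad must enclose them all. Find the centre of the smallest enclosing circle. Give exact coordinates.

Call the three points A, B, C in the order given.
Side lengths²: AB² = 97, AC² = 98, BC² = 377.
Since BC² = 377 ≥ 98 + 97 = 195, the angle opposite BC is not acute, so the smallest enclosing circle has BC as diameter.
Centre = midpoint of BC = (2, 3.5), r² = 377/4 = 94.25.
Centre = (2, 3.5).

(2, 3.5)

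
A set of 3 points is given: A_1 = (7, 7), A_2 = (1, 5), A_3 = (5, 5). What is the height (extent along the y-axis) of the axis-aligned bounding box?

2

max y = 7, min y = 5, so height = 2.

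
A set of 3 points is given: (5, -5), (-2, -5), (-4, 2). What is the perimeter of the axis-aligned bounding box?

32

Width = max x − min x = 5 − (-4) = 9.
Height = max y − min y = 2 − (-5) = 7.
Perimeter = 2(9 + 7) = 32.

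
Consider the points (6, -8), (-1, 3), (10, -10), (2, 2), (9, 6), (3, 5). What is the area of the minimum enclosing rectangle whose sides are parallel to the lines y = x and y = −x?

204

In coordinates u = x + y, v = x − y the rectangle is axis-aligned; the map (x,y)→(u,v) scales areas by 2.
u-values: -2, 2, 0, 4, 15, 8; range = 15 − (-2) = 17.
v-values: 14, -4, 20, 0, 3, -2; range = 20 − (-4) = 24.
Area = (17 × 24) / 2 = 204.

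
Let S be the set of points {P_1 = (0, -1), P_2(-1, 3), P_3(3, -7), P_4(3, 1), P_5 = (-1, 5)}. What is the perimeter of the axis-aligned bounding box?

32

Width = max x − min x = 3 − (-1) = 4.
Height = max y − min y = 5 − (-7) = 12.
Perimeter = 2(4 + 12) = 32.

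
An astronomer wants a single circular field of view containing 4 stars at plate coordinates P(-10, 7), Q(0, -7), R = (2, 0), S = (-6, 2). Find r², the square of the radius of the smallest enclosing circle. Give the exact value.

The minimum enclosing circle of a finite set is fixed by two of the points (as a diameter) or three (as a circumcircle).
The farthest pair is P–Q with squared distance 296. The circle on this segment as diameter has centre (-5, 0) and r² = 296/4 = 74.
Check R: distance² to centre = 49 ≤ 74, so it lies inside.
All remaining points lie in this disk, and no smaller disk contains both endpoints, so this is the minimum enclosing circle.

74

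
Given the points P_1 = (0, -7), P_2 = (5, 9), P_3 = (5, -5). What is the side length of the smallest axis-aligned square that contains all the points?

16

The bounding box has width 5 and height 16.
An axis-aligned square enclosing the set must have side ≥ max(width, height).
So the minimum side is max(5, 16) = 16.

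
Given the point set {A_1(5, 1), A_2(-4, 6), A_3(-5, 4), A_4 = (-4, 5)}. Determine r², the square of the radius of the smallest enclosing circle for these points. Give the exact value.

28885/1058

The minimum enclosing circle of a finite set is fixed by two of the points (as a diameter) or three (as a circumcircle).
The minimum enclosing circle is determined by three boundary points: A_1, A_2, A_3.
Their circumcentre is (3/46, 125/46) with r² = 28885/1058.
The farthest remaining point A_4 is at distance² 22997/1058 ≤ 28885/1058.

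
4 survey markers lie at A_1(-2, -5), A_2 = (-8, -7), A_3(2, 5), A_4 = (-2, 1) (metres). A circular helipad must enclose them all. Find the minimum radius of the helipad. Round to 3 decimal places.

7.810

A smallest enclosing disk is always determined by at most three of the input points on its boundary.
The farthest pair is A_2–A_3 with squared distance 244. The circle on this segment as diameter has centre (-3, -1) and r² = 244/4 = 61.
Check A_1: distance² to centre = 17 ≤ 61, so it lies inside.
All remaining points lie in this disk, and no smaller disk contains both endpoints, so this is the minimum enclosing circle.
r = √61 ≈ 7.810.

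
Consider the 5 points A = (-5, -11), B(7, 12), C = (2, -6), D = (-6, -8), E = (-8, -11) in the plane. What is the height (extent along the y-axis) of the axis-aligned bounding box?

23

max y = 12, min y = -11, so height = 23.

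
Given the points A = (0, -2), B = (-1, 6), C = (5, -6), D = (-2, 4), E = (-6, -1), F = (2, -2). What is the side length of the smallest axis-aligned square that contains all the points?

The bounding box has width 11 and height 12.
An axis-aligned square enclosing the set must have side ≥ max(width, height).
So the minimum side is max(11, 12) = 12.

12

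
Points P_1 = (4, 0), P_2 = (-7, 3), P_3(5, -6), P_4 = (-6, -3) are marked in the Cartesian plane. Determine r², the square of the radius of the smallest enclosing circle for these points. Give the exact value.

A smallest enclosing disk is always determined by at most three of the input points on its boundary.
The farthest pair is P_2–P_3 with squared distance 225. The circle on this segment as diameter has centre (-1, -1.5) and r² = 225/4 = 56.25.
Check P_1: distance² to centre = 27.25 ≤ 56.25, so it lies inside.
All remaining points lie in this disk, and no smaller disk contains both endpoints, so this is the minimum enclosing circle.

56.25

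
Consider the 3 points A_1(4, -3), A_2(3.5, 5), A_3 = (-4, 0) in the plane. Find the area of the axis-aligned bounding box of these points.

64

x ranges over [-4, 4], width 8.
y ranges over [-3, 5], height 8.
Area = 8 × 8 = 64.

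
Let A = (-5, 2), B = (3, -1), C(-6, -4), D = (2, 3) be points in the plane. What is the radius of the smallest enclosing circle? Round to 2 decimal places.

A smallest enclosing disk is always determined by at most three of the input points on its boundary.
The farthest pair is C–D with squared distance 113. The circle on this segment as diameter has centre (-2, -0.5) and r² = 113/4 = 28.25.
Check A: distance² to centre = 15.25 ≤ 28.25, so it lies inside.
All remaining points lie in this disk, and no smaller disk contains both endpoints, so this is the minimum enclosing circle.
r = √(28.25) ≈ 5.32.

5.32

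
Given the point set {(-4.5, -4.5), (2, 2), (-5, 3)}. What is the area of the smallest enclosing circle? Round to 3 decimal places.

Call the three points A, B, C in the order given.
Side lengths²: AB² = 84.5, AC² = 56.5, BC² = 50.
Since AB² = 84.5 < 56.5 + 50 = 106.5, the triangle is acute, so the smallest enclosing circle is the circumcircle.
Circumcentre = (-1.9375, -0.5625), r² = 22.0703125.
Area = π·r² = π·22.0703125 ≈ 69.336.

69.336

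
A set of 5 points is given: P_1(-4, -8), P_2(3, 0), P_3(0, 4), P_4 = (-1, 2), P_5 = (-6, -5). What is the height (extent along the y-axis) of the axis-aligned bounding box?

max y = 4, min y = -8, so height = 12.

12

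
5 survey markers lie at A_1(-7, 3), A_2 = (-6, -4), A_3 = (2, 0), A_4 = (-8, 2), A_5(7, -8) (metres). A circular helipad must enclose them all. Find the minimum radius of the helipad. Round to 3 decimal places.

A smallest enclosing disk is always determined by at most three of the input points on its boundary.
The farthest pair is A_4–A_5 with squared distance 325. The circle on this segment as diameter has centre (-0.5, -3) and r² = 325/4 = 81.25.
Check A_1: distance² to centre = 78.25 ≤ 81.25, so it lies inside.
All remaining points lie in this disk, and no smaller disk contains both endpoints, so this is the minimum enclosing circle.
r = √(81.25) ≈ 9.014.

9.014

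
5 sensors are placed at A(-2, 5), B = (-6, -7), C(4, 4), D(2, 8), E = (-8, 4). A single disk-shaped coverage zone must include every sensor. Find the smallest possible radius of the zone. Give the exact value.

The farthest pair is B–D with squared distance 289. The circle on this segment as diameter has centre (-2, 0.5) and r² = 289/4 = 72.25.
Check A: distance² to centre = 20.25 ≤ 72.25, so it lies inside.
All remaining points lie in this disk, and no smaller disk contains both endpoints, so this is the minimum enclosing circle.
r = √(72.25) = 8.5.

8.5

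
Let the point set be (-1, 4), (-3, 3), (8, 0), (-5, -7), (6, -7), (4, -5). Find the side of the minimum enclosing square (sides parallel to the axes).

The bounding box has width 13 and height 11.
An axis-aligned square enclosing the set must have side ≥ max(width, height).
So the minimum side is max(13, 11) = 13.

13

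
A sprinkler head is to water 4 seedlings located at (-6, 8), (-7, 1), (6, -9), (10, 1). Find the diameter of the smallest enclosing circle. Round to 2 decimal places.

20.81

A smallest enclosing disk is always determined by at most three of the input points on its boundary.
The farthest pair is (-6, 8)–(6, -9) with squared distance 433. The circle on this segment as diameter has centre (0, -0.5) and r² = 433/4 = 108.25.
Check (-7, 1): distance² to centre = 51.25 ≤ 108.25, so it lies inside.
All remaining points lie in this disk, and no smaller disk contains both endpoints, so this is the minimum enclosing circle.
Diameter = 2r = 2√(108.25) ≈ 20.81.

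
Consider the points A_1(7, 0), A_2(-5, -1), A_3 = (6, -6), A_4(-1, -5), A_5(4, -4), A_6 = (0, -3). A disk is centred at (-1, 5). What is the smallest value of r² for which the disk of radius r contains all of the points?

170

The required radius is the distance from (-1, 5) to the farthest point.
Squared distances: 89, 52, 170, 100, 106, 65.
Maximum is 170, attained at A_3.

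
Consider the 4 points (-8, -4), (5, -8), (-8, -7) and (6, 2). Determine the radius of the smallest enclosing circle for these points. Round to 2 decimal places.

The farthest pair is (-8, -7)–(6, 2) with squared distance 277. The circle on this segment as diameter has centre (-1, -2.5) and r² = 277/4 = 69.25.
Check (-8, -4): distance² to centre = 51.25 ≤ 69.25, so it lies inside.
All remaining points lie in this disk, and no smaller disk contains both endpoints, so this is the minimum enclosing circle.
r = √(69.25) ≈ 8.32.

8.32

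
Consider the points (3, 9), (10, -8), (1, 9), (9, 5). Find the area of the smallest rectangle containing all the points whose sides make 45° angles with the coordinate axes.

156

In coordinates u = x + y, v = x − y the rectangle is axis-aligned; the map (x,y)→(u,v) scales areas by 2.
u-values: 12, 2, 10, 14; range = 14 − 2 = 12.
v-values: -6, 18, -8, 4; range = 18 − (-8) = 26.
Area = (12 × 26) / 2 = 156.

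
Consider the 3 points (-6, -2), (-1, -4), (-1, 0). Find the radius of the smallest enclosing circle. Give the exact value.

Call the three points A, B, C in the order given.
Side lengths²: AB² = 29, AC² = 29, BC² = 16.
Since AC² = 29 < 29 + 16 = 45, the triangle is acute, so the smallest enclosing circle is the circumcircle.
Circumcentre = (-3.1, -2), r² = 8.41.
r = √(8.41) = 2.9.

2.9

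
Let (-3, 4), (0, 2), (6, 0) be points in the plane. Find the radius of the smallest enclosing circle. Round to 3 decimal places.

4.924

Call the three points A, B, C in the order given.
Side lengths²: AB² = 13, AC² = 97, BC² = 40.
Since AC² = 97 ≥ 40 + 13 = 53, the angle opposite AC is not acute, so the smallest enclosing circle has AC as diameter.
Centre = midpoint of AC = (1.5, 2), r² = 97/4 = 24.25.
r = √(24.25) ≈ 4.924.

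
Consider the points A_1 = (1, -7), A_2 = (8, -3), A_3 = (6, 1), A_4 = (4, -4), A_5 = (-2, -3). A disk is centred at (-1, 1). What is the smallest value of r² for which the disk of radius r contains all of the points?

The required radius is the distance from (-1, 1) to the farthest point.
Squared distances: 68, 97, 49, 50, 17.
Maximum is 97, attained at A_2.

97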